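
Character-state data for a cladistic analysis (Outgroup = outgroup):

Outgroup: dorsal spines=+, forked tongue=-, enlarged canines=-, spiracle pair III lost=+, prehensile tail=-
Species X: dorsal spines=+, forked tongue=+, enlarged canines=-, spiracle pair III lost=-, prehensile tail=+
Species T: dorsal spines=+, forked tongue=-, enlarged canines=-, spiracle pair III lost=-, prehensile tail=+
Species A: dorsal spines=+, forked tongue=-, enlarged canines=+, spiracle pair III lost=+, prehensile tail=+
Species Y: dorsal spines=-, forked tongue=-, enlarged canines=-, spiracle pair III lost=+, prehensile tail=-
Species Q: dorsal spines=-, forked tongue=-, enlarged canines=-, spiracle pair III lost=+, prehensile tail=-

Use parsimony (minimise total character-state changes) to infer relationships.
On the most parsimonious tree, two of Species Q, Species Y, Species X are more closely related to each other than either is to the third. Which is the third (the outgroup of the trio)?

Species X

Character polarity is set by the outgroup: the derived state is whichever differs from the outgroup's state, so for dorsal spines, spiracle pair III lost the derived state is '-', and for the remaining characters it is '+'.
Only Species Q and Species Y show the derived state '-' for dorsal spines, supporting them as a clade.
forked tongue: derived state '+' in Species X only — an autapomorphy, so it tells us nothing about relationships among taxa.
enlarged canines: derived state '+' in Species A only — an autapomorphy, so it tells us nothing about relationships among taxa.
spiracle pair III lost: derived state '-' in Species T and Species X only — synapomorphy for {Species T, Species X}.
prehensile tail: derived state '+' in Species A, Species T, and Species X only — synapomorphy for {Species A, Species T, Species X}.
Most parsimonious ingroup topology: (((Species X,Species T),Species A),(Species Y,Species Q)).
Species Q and Species Y share a more recent common ancestor with each other than either does with Species X, so Species X is the least closely related of the three.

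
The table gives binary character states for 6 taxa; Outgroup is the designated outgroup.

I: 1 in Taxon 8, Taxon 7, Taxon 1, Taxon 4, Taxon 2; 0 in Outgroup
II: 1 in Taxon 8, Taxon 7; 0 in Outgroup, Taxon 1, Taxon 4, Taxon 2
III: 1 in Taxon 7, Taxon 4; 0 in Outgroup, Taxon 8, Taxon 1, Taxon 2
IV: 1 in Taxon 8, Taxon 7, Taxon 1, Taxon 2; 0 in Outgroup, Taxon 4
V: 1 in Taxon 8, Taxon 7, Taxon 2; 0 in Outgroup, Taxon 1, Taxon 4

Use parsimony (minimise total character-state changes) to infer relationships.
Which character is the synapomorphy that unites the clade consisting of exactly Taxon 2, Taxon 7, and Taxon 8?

The outgroup has state '0' for every character, so '1' is the derived state throughout.
All ingroup taxa share the derived state '1' for I; it defines the ingroup but does not resolve relationships within it.
II (derived state '1') is shared by Taxon 7 and Taxon 8 — a synapomorphy uniting that clade.
III (state '1') occurs in Taxon 4 and Taxon 7 but conflicts with the nesting implied by the other characters — most parsimoniously interpreted as homoplasy.
IV: derived state '1' in Taxon 1, Taxon 2, Taxon 7, and Taxon 8 only — synapomorphy for {Taxon 1, Taxon 2, Taxon 7, Taxon 8}.
V (derived state '1') is shared by Taxon 2, Taxon 7, and Taxon 8 — a synapomorphy uniting that clade.
Most parsimonious ingroup topology: ((((Taxon 8,Taxon 7),Taxon 2),Taxon 1),Taxon 4).
The clade {Taxon 2, Taxon 7, Taxon 8} is supported by V: its derived state '1' occurs in exactly those taxa and in no other taxon (including the outgroup).

V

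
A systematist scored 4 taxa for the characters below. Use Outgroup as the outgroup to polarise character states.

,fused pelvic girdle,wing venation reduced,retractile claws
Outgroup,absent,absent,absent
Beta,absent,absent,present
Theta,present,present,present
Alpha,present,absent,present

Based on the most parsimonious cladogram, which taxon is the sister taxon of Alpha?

Theta

The outgroup has state 'absent' for every character, so 'present' is the derived state throughout.
Only Alpha and Theta show the derived state 'present' for fused pelvic girdle, supporting them as a clade.
wing venation reduced (derived state 'present') is unique to Theta (autapomorphy; uninformative for grouping).
retractile claws (derived state 'present') is shared by all ingroup taxa — unites the whole ingroup.
Most parsimonious ingroup topology: (Beta,(Theta,Alpha)).
Alpha and Theta form a cherry on this tree, so they are sister taxa.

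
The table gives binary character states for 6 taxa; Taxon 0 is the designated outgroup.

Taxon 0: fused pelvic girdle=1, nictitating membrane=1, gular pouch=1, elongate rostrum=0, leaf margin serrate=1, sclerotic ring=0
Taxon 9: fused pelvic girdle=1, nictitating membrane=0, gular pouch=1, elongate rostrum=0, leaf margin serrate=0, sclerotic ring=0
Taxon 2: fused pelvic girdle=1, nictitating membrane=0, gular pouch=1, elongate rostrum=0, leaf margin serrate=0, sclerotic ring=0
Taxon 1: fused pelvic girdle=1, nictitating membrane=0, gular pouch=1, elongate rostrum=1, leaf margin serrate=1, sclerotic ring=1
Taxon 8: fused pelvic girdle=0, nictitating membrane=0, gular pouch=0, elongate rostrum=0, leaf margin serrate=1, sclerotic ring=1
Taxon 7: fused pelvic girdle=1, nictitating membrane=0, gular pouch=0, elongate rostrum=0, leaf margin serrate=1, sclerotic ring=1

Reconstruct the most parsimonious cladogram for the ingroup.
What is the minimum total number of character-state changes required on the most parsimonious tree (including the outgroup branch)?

6

Character polarity is set by the outgroup: the derived state is whichever differs from the outgroup's state, so for fused pelvic girdle, nictitating membrane, gular pouch, leaf margin serrate the derived state is '0', and for the remaining characters it is '1'.
fused pelvic girdle (derived state '0') is unique to Taxon 8 (autapomorphy; uninformative for grouping).
nictitating membrane (derived state '0') is shared by all ingroup taxa — unites the whole ingroup.
gular pouch (derived state '0') is shared by Taxon 7 and Taxon 8 — a synapomorphy uniting that clade.
elongate rostrum: derived state '1' in Taxon 1 only — an autapomorphy, so it tells us nothing about relationships among taxa.
leaf margin serrate: derived state '0' in Taxon 2 and Taxon 9 only — synapomorphy for {Taxon 2, Taxon 9}.
sclerotic ring: derived state '1' in Taxon 1, Taxon 7, and Taxon 8 only — synapomorphy for {Taxon 1, Taxon 7, Taxon 8}.
Most parsimonious ingroup topology: ((Taxon 9,Taxon 2),(Taxon 1,(Taxon 8,Taxon 7))).
Changes per character on this tree: fused pelvic girdle: 1; nictitating membrane: 1; gular pouch: 1; elongate rostrum: 1; leaf margin serrate: 1; sclerotic ring: 1.
Total = 6.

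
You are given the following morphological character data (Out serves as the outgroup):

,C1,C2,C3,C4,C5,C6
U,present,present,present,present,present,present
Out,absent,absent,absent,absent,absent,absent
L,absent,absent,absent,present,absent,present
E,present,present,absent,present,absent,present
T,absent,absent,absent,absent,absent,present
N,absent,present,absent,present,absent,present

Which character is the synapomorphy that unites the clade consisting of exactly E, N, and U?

The outgroup has state 'absent' for every character, so 'present' is the derived state throughout.
C1 (derived state 'present') is shared by E and U — a synapomorphy uniting that clade.
C2: derived state 'present' in E, N, and U only — synapomorphy for {E, N, U}.
C3: derived state 'present' in U only — an autapomorphy, so it tells us nothing about relationships among taxa.
C4 (derived state 'present') is shared by E, L, N, and U — a synapomorphy uniting that clade.
C5 (derived state 'present') is unique to U (autapomorphy; uninformative for grouping).
All ingroup taxa share the derived state 'present' for C6; it defines the ingroup but does not resolve relationships within it.
Most parsimonious ingroup topology: ((((E,U),N),L),T).
The clade {E, N, U} is supported by C2: its derived state 'present' occurs in exactly those taxa and in no other taxon (including the outgroup).

C2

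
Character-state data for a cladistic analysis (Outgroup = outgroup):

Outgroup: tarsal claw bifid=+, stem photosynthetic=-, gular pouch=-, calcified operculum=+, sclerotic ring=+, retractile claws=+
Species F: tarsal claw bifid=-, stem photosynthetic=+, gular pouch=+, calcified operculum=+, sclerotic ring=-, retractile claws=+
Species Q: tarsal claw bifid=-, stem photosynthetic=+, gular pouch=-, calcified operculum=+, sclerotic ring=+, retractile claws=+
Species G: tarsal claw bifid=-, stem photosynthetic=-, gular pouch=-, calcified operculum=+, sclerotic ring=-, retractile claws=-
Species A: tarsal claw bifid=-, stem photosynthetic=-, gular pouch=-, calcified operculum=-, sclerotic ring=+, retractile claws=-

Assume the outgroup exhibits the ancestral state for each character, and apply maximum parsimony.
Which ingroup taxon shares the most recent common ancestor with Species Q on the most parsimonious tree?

Character polarity is set by the outgroup: the derived state is whichever differs from the outgroup's state, so for tarsal claw bifid, calcified operculum, sclerotic ring, retractile claws the derived state is '-', and for the remaining characters it is '+'.
All ingroup taxa share the derived state '-' for tarsal claw bifid; it defines the ingroup but does not resolve relationships within it.
Only Species F and Species Q show the derived state '+' for stem photosynthetic, supporting them as a clade.
gular pouch: derived state '+' in Species F only — an autapomorphy, so it tells us nothing about relationships among taxa.
calcified operculum: derived state '-' in Species A only — an autapomorphy, so it tells us nothing about relationships among taxa.
sclerotic ring (state '-') occurs in Species F and Species G but conflicts with the nesting implied by the other characters — most parsimoniously interpreted as homoplasy.
retractile claws: derived state '-' in Species A and Species G only — synapomorphy for {Species A, Species G}.
Most parsimonious ingroup topology: ((Species F,Species Q),(Species G,Species A)).
Species Q and Species F form a cherry on this tree, so they are sister taxa.

Species F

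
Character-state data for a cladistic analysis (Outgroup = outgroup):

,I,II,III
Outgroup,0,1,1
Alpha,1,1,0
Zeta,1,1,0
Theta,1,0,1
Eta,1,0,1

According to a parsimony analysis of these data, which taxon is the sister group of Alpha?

Zeta

Character polarity is set by the outgroup: the derived state is whichever differs from the outgroup's state, so for II, III the derived state is '0', and for the remaining characters it is '1'.
I (derived state '1') is shared by all ingroup taxa — unites the whole ingroup.
II (derived state '0') is shared by Eta and Theta — a synapomorphy uniting that clade.
Only Alpha and Zeta show the derived state '0' for III, supporting them as a clade.
Most parsimonious ingroup topology: ((Alpha,Zeta),(Theta,Eta)).
Alpha and Zeta form a cherry on this tree, so they are sister taxa.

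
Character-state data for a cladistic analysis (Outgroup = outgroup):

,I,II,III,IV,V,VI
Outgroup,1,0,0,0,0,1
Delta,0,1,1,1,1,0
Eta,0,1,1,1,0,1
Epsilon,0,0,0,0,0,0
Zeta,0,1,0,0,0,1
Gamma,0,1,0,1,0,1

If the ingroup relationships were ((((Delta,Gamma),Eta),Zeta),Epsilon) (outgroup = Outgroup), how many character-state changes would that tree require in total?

Map each character onto ((((Delta,Gamma),Eta),Zeta),Epsilon) (rooted by Outgroup) and count the minimum state changes it requires (Fitch parsimony):
I: 1; II: 1; III: 2; IV: 1; V: 1; VI: 2.
Total tree length = 8.

8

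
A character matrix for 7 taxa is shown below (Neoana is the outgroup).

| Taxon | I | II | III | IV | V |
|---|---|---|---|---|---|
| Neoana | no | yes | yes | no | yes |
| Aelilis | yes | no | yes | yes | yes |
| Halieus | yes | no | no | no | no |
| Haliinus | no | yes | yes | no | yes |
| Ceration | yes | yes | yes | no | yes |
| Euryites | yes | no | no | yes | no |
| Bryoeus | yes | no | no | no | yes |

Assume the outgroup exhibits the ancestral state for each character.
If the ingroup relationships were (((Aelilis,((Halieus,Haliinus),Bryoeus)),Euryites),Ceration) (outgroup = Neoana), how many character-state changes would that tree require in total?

Map each character onto (((Aelilis,((Halieus,Haliinus),Bryoeus)),Euryites),Ceration) (rooted by Neoana) and count the minimum state changes it requires (Fitch parsimony):
I: 2; II: 2; III: 3; IV: 2; V: 2.
Total tree length = 11.

11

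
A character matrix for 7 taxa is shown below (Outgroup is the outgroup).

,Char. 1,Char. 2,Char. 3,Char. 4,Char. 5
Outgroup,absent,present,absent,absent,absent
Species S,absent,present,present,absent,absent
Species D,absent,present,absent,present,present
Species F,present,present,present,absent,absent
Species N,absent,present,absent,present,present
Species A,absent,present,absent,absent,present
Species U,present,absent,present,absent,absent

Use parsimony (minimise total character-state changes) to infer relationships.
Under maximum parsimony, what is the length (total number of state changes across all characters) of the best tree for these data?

Character polarity is set by the outgroup: the derived state is whichever differs from the outgroup's state, so for Char. 2 the derived state is 'absent', and for the remaining characters it is 'present'.
Char. 1 (derived state 'present') is shared by Species F and Species U — a synapomorphy uniting that clade.
Char. 2 (derived state 'absent') is unique to Species U (autapomorphy; uninformative for grouping).
Char. 3 (derived state 'present') is shared by Species F, Species S, and Species U — a synapomorphy uniting that clade.
Char. 4 (derived state 'present') is shared by Species D and Species N — a synapomorphy uniting that clade.
Char. 5: derived state 'present' in Species A, Species D, and Species N only — synapomorphy for {Species A, Species D, Species N}.
Most parsimonious ingroup topology: ((Species S,(Species F,Species U)),((Species D,Species N),Species A)).
Changes per character on this tree: Char. 1: 1; Char. 2: 1; Char. 3: 1; Char. 4: 1; Char. 5: 1.
Total = 5.

5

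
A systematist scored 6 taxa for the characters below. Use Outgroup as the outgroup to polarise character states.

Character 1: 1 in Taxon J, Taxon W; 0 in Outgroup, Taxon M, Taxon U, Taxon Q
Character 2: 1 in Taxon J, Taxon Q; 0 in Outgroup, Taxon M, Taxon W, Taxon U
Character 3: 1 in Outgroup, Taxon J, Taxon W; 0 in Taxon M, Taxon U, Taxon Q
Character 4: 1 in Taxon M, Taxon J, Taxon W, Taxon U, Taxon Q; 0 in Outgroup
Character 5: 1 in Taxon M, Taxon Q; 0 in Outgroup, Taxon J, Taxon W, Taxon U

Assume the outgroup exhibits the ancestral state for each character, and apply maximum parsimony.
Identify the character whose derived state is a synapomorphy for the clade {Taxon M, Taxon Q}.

Character 5

Character polarity is set by the outgroup: the derived state is whichever differs from the outgroup's state, so for Character 3 the derived state is '0', and for the remaining characters it is '1'.
Only Taxon J and Taxon W show the derived state '1' for Character 1, supporting them as a clade.
Character 2 (state '1') occurs in Taxon J and Taxon Q but conflicts with the nesting implied by the other characters — most parsimoniously interpreted as homoplasy.
Only Taxon M, Taxon Q, and Taxon U show the derived state '0' for Character 3, supporting them as a clade.
All ingroup taxa share the derived state '1' for Character 4; it defines the ingroup but does not resolve relationships within it.
Character 5 (derived state '1') is shared by Taxon M and Taxon Q — a synapomorphy uniting that clade.
Most parsimonious ingroup topology: (((Taxon M,Taxon Q),Taxon U),(Taxon J,Taxon W)).
The clade {Taxon M, Taxon Q} is supported by Character 5: its derived state '1' occurs in exactly those taxa and in no other taxon (including the outgroup).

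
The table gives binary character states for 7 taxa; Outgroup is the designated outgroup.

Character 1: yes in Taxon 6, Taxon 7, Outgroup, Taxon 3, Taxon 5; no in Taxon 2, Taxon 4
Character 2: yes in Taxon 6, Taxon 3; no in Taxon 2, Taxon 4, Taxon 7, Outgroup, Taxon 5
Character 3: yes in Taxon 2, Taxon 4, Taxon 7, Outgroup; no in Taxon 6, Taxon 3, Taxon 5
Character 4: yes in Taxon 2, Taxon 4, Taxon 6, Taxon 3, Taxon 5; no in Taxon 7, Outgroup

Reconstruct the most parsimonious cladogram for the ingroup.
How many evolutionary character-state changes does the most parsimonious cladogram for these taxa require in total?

4

Character polarity is set by the outgroup: the derived state is whichever differs from the outgroup's state, so for Character 1, Character 3 the derived state is 'no', and for the remaining characters it is 'yes'.
Only Taxon 2 and Taxon 4 show the derived state 'no' for Character 1, supporting them as a clade.
Only Taxon 3 and Taxon 6 show the derived state 'yes' for Character 2, supporting them as a clade.
Character 3 (derived state 'no') is shared by Taxon 3, Taxon 5, and Taxon 6 — a synapomorphy uniting that clade.
Only Taxon 2, Taxon 3, Taxon 4, Taxon 5, and Taxon 6 show the derived state 'yes' for Character 4, supporting them as a clade.
Most parsimonious ingroup topology: (((Taxon 4,Taxon 2),((Taxon 6,Taxon 3),Taxon 5)),Taxon 7).
Changes per character on this tree: Character 1: 1; Character 2: 1; Character 3: 1; Character 4: 1.
Total = 4.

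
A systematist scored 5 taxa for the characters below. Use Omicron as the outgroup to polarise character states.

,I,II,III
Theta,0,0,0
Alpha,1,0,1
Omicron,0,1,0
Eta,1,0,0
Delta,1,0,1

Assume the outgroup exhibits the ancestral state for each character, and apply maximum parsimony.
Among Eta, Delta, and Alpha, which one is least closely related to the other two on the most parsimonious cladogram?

Eta

Character polarity is set by the outgroup: the derived state is whichever differs from the outgroup's state, so for II the derived state is '0', and for the remaining characters it is '1'.
I (derived state '1') is shared by Alpha, Delta, and Eta — a synapomorphy uniting that clade.
All ingroup taxa share the derived state '0' for II; it defines the ingroup but does not resolve relationships within it.
III: derived state '1' in Alpha and Delta only — synapomorphy for {Alpha, Delta}.
Most parsimonious ingroup topology: (((Delta,Alpha),Eta),Theta).
Delta and Alpha share a more recent common ancestor with each other than either does with Eta, so Eta is the least closely related of the three.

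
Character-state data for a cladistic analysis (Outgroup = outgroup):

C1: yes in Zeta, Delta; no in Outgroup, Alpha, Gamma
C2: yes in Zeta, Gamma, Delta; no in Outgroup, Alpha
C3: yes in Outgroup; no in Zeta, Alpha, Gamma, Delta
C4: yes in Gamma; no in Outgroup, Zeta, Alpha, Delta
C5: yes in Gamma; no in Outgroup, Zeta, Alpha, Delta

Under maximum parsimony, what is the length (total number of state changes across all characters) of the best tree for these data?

Character polarity is set by the outgroup: the derived state is whichever differs from the outgroup's state, so for C3 the derived state is 'no', and for the remaining characters it is 'yes'.
Only Delta and Zeta show the derived state 'yes' for C1, supporting them as a clade.
Only Delta, Gamma, and Zeta show the derived state 'yes' for C2, supporting them as a clade.
All ingroup taxa share the derived state 'no' for C3; it defines the ingroup but does not resolve relationships within it.
C4: derived state 'yes' in Gamma only — an autapomorphy, so it tells us nothing about relationships among taxa.
C5 (derived state 'yes') is unique to Gamma (autapomorphy; uninformative for grouping).
Most parsimonious ingroup topology: (((Zeta,Delta),Gamma),Alpha).
Changes per character on this tree: C1: 1; C2: 1; C3: 1; C4: 1; C5: 1.
Total = 5.

5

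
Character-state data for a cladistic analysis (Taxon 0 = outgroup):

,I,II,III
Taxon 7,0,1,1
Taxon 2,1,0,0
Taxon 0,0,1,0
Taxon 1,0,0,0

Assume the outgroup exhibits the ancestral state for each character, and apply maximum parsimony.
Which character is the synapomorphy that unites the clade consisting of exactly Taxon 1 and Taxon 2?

Character polarity is set by the outgroup: the derived state is whichever differs from the outgroup's state, so for II the derived state is '0', and for the remaining characters it is '1'.
I (derived state '1') is unique to Taxon 2 (autapomorphy; uninformative for grouping).
II: derived state '0' in Taxon 1 and Taxon 2 only — synapomorphy for {Taxon 1, Taxon 2}.
III: derived state '1' in Taxon 7 only — an autapomorphy, so it tells us nothing about relationships among taxa.
Most parsimonious ingroup topology: ((Taxon 2,Taxon 1),Taxon 7).
The clade {Taxon 1, Taxon 2} is supported by II: its derived state '0' occurs in exactly those taxa and in no other taxon (including the outgroup).

II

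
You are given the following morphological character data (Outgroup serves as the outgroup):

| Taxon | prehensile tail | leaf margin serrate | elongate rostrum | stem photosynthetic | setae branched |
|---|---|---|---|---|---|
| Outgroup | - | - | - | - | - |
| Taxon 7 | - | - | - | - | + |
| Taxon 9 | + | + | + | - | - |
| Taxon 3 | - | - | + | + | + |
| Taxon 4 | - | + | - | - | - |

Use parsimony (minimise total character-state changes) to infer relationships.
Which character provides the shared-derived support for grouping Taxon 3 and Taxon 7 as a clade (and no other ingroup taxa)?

The outgroup has state '-' for every character, so '+' is the derived state throughout.
prehensile tail (derived state '+') is unique to Taxon 9 (autapomorphy; uninformative for grouping).
leaf margin serrate (derived state '+') is shared by Taxon 4 and Taxon 9 — a synapomorphy uniting that clade.
elongate rostrum groups Taxon 3 and Taxon 9, which is incompatible with the clades supported by the remaining characters; treating it as convergent (homoplasy) costs fewer steps than any alternative tree.
stem photosynthetic (derived state '+') is unique to Taxon 3 (autapomorphy; uninformative for grouping).
setae branched: derived state '+' in Taxon 3 and Taxon 7 only — synapomorphy for {Taxon 3, Taxon 7}.
Most parsimonious ingroup topology: ((Taxon 7,Taxon 3),(Taxon 9,Taxon 4)).
The clade {Taxon 3, Taxon 7} is supported by setae branched: its derived state '+' occurs in exactly those taxa and in no other taxon (including the outgroup).

setae branched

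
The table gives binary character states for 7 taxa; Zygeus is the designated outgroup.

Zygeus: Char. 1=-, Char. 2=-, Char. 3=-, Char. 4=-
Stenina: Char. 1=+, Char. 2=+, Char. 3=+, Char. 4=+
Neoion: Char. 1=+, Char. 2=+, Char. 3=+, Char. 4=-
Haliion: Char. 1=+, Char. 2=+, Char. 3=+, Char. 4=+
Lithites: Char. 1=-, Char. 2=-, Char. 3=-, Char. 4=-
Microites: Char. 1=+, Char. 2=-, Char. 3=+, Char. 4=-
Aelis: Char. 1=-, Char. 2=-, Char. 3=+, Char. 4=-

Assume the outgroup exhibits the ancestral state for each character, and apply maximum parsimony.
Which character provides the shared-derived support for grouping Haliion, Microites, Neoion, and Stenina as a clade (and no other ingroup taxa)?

The outgroup has state '-' for every character, so '+' is the derived state throughout.
Char. 1 (derived state '+') is shared by Haliion, Microites, Neoion, and Stenina — a synapomorphy uniting that clade.
Char. 2 (derived state '+') is shared by Haliion, Neoion, and Stenina — a synapomorphy uniting that clade.
Only Aelis, Haliion, Microites, Neoion, and Stenina show the derived state '+' for Char. 3, supporting them as a clade.
Char. 4: derived state '+' in Haliion and Stenina only — synapomorphy for {Haliion, Stenina}.
Most parsimonious ingroup topology: (((((Stenina,Haliion),Neoion),Microites),Aelis),Lithites).
The clade {Haliion, Microites, Neoion, Stenina} is supported by Char. 1: its derived state '+' occurs in exactly those taxa and in no other taxon (including the outgroup).

Char. 1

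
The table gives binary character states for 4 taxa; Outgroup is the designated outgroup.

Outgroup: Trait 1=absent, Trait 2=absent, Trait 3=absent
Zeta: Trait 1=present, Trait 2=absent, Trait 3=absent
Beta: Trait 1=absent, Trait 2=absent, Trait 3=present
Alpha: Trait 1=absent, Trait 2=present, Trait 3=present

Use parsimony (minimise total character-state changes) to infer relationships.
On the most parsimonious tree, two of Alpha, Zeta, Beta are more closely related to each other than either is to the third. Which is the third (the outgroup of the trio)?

Zeta

The outgroup has state 'absent' for every character, so 'present' is the derived state throughout.
Trait 1 (derived state 'present') is unique to Zeta (autapomorphy; uninformative for grouping).
Trait 2 (derived state 'present') is unique to Alpha (autapomorphy; uninformative for grouping).
Trait 3 (derived state 'present') is shared by Alpha and Beta — a synapomorphy uniting that clade.
Most parsimonious ingroup topology: (Zeta,(Beta,Alpha)).
Beta and Alpha share a more recent common ancestor with each other than either does with Zeta, so Zeta is the least closely related of the three.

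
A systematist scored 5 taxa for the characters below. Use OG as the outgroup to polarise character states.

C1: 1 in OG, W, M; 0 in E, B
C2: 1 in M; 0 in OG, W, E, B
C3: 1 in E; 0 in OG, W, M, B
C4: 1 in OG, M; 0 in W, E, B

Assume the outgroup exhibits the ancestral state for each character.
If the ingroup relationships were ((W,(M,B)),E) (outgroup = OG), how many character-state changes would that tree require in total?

6

Map each character onto ((W,(M,B)),E) (rooted by OG) and count the minimum state changes it requires (Fitch parsimony):
C1: 2; C2: 1; C3: 1; C4: 2.
Total tree length = 6.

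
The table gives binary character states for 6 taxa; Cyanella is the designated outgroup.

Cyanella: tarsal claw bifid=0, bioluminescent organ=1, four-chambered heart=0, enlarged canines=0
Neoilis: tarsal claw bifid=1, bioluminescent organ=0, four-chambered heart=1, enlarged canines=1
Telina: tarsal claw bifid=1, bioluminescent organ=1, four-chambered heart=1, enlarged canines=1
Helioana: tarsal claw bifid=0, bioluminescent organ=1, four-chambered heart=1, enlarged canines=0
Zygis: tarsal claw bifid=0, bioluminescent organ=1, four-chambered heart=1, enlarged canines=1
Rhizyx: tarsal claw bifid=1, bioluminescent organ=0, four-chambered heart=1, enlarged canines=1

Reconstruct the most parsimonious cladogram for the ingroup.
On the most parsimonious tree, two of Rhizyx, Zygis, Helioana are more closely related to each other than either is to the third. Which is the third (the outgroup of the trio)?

Helioana

Character polarity is set by the outgroup: the derived state is whichever differs from the outgroup's state, so for bioluminescent organ the derived state is '0', and for the remaining characters it is '1'.
tarsal claw bifid: derived state '1' in Neoilis, Rhizyx, and Telina only — synapomorphy for {Neoilis, Rhizyx, Telina}.
Only Neoilis and Rhizyx show the derived state '0' for bioluminescent organ, supporting them as a clade.
four-chambered heart (derived state '1') is shared by all ingroup taxa — unites the whole ingroup.
Only Neoilis, Rhizyx, Telina, and Zygis show the derived state '1' for enlarged canines, supporting them as a clade.
Most parsimonious ingroup topology: ((((Neoilis,Rhizyx),Telina),Zygis),Helioana).
Rhizyx and Zygis share a more recent common ancestor with each other than either does with Helioana, so Helioana is the least closely related of the three.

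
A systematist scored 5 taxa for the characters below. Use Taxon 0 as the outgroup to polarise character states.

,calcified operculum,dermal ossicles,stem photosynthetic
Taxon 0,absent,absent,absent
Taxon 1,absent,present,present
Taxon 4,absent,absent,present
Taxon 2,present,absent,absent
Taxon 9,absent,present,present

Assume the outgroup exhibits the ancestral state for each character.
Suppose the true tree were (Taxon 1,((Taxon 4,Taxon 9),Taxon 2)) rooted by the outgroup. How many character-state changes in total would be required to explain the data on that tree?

5

Map each character onto (Taxon 1,((Taxon 4,Taxon 9),Taxon 2)) (rooted by Taxon 0) and count the minimum state changes it requires (Fitch parsimony):
calcified operculum: 1; dermal ossicles: 2; stem photosynthetic: 2.
Total tree length = 5.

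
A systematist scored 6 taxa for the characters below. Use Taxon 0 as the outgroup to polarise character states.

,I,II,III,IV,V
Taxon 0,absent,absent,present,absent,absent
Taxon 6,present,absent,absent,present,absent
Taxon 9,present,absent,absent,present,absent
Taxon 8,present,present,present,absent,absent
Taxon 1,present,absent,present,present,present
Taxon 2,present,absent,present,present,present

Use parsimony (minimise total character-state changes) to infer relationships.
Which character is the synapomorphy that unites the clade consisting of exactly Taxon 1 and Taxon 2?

V

Character polarity is set by the outgroup: the derived state is whichever differs from the outgroup's state, so for III the derived state is 'absent', and for the remaining characters it is 'present'.
I (derived state 'present') is shared by all ingroup taxa — unites the whole ingroup.
II (derived state 'present') is unique to Taxon 8 (autapomorphy; uninformative for grouping).
Only Taxon 6 and Taxon 9 show the derived state 'absent' for III, supporting them as a clade.
IV: derived state 'present' in Taxon 1, Taxon 2, Taxon 6, and Taxon 9 only — synapomorphy for {Taxon 1, Taxon 2, Taxon 6, Taxon 9}.
V: derived state 'present' in Taxon 1 and Taxon 2 only — synapomorphy for {Taxon 1, Taxon 2}.
Most parsimonious ingroup topology: (((Taxon 6,Taxon 9),(Taxon 1,Taxon 2)),Taxon 8).
The clade {Taxon 1, Taxon 2} is supported by V: its derived state 'present' occurs in exactly those taxa and in no other taxon (including the outgroup).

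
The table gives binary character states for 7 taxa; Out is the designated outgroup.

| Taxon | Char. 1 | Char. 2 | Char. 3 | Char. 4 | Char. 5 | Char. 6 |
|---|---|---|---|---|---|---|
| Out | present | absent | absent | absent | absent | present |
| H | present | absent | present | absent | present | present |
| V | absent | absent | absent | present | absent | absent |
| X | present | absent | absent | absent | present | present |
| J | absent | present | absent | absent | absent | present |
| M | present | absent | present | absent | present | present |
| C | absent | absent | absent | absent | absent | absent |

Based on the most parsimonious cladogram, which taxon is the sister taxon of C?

V

Character polarity is set by the outgroup: the derived state is whichever differs from the outgroup's state, so for Char. 1, Char. 6 the derived state is 'absent', and for the remaining characters it is 'present'.
Only C, J, and V show the derived state 'absent' for Char. 1, supporting them as a clade.
Char. 2 (derived state 'present') is unique to J (autapomorphy; uninformative for grouping).
Char. 3: derived state 'present' in H and M only — synapomorphy for {H, M}.
Char. 4 (derived state 'present') is unique to V (autapomorphy; uninformative for grouping).
Char. 5 (derived state 'present') is shared by H, M, and X — a synapomorphy uniting that clade.
Char. 6: derived state 'absent' in C and V only — synapomorphy for {C, V}.
Most parsimonious ingroup topology: (((H,M),X),((V,C),J)).
C and V form a cherry on this tree, so they are sister taxa.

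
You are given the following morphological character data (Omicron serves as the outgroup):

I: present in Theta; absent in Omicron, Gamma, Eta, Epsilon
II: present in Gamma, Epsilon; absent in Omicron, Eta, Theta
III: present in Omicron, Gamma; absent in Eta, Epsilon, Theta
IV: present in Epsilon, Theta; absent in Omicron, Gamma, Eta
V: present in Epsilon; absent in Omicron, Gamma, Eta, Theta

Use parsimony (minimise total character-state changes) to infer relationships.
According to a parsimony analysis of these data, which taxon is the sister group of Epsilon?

Character polarity is set by the outgroup: the derived state is whichever differs from the outgroup's state, so for III the derived state is 'absent', and for the remaining characters it is 'present'.
I (derived state 'present') is unique to Theta (autapomorphy; uninformative for grouping).
II (state 'present') occurs in Epsilon and Gamma but conflicts with the nesting implied by the other characters — most parsimoniously interpreted as homoplasy.
III: derived state 'absent' in Epsilon, Eta, and Theta only — synapomorphy for {Epsilon, Eta, Theta}.
Only Epsilon and Theta show the derived state 'present' for IV, supporting them as a clade.
V: derived state 'present' in Epsilon only — an autapomorphy, so it tells us nothing about relationships among taxa.
Most parsimonious ingroup topology: (Gamma,(Eta,(Epsilon,Theta))).
Epsilon and Theta form a cherry on this tree, so they are sister taxa.

Theta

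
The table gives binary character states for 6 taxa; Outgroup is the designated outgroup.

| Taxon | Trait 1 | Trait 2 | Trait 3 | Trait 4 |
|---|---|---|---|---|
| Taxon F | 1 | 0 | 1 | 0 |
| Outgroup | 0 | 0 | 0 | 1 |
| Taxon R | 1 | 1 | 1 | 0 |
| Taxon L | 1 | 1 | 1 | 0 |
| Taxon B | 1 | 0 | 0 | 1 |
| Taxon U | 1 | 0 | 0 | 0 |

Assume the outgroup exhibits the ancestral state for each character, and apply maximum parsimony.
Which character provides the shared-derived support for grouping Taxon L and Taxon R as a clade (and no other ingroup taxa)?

Trait 2

Character polarity is set by the outgroup: the derived state is whichever differs from the outgroup's state, so for Trait 4 the derived state is '0', and for the remaining characters it is '1'.
All ingroup taxa share the derived state '1' for Trait 1; it defines the ingroup but does not resolve relationships within it.
Trait 2 (derived state '1') is shared by Taxon L and Taxon R — a synapomorphy uniting that clade.
Trait 3: derived state '1' in Taxon F, Taxon L, and Taxon R only — synapomorphy for {Taxon F, Taxon L, Taxon R}.
Trait 4 (derived state '0') is shared by Taxon F, Taxon L, Taxon R, and Taxon U — a synapomorphy uniting that clade.
Most parsimonious ingroup topology: (((Taxon F,(Taxon L,Taxon R)),Taxon U),Taxon B).
The clade {Taxon L, Taxon R} is supported by Trait 2: its derived state '1' occurs in exactly those taxa and in no other taxon (including the outgroup).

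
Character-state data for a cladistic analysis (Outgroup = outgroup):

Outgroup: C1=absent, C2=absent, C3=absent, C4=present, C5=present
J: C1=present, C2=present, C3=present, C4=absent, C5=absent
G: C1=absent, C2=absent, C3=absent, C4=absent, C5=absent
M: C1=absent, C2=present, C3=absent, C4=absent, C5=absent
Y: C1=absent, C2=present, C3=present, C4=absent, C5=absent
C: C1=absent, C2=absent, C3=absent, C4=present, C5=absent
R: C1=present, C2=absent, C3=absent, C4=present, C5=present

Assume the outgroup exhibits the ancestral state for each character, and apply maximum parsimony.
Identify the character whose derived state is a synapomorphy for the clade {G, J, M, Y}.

Character polarity is set by the outgroup: the derived state is whichever differs from the outgroup's state, so for C4, C5 the derived state is 'absent', and for the remaining characters it is 'present'.
C1 (state 'present') occurs in J and R but conflicts with the nesting implied by the other characters — most parsimoniously interpreted as homoplasy.
C2: derived state 'present' in J, M, and Y only — synapomorphy for {J, M, Y}.
Only J and Y show the derived state 'present' for C3, supporting them as a clade.
C4: derived state 'absent' in G, J, M, and Y only — synapomorphy for {G, J, M, Y}.
C5: derived state 'absent' in C, G, J, M, and Y only — synapomorphy for {C, G, J, M, Y}.
Most parsimonious ingroup topology: (((((J,Y),M),G),C),R).
The clade {G, J, M, Y} is supported by C4: its derived state 'absent' occurs in exactly those taxa and in no other taxon (including the outgroup).

C4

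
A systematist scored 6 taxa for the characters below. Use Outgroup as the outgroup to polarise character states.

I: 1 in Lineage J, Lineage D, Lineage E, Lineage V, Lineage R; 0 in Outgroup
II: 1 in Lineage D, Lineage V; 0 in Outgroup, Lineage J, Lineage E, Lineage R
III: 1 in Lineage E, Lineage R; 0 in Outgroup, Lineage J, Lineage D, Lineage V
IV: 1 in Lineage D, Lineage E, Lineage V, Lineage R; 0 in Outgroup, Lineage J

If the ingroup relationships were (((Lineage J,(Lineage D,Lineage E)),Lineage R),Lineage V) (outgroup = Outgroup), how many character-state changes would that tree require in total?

Map each character onto (((Lineage J,(Lineage D,Lineage E)),Lineage R),Lineage V) (rooted by Outgroup) and count the minimum state changes it requires (Fitch parsimony):
I: 1; II: 2; III: 2; IV: 2.
Total tree length = 7.

7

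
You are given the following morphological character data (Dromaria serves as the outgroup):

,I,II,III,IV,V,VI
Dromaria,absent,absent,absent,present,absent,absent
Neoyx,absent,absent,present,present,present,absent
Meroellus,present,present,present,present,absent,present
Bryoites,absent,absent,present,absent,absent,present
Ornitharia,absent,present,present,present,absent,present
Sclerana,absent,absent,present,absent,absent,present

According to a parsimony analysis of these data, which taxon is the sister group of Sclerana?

Bryoites

Character polarity is set by the outgroup: the derived state is whichever differs from the outgroup's state, so for IV the derived state is 'absent', and for the remaining characters it is 'present'.
I (derived state 'present') is unique to Meroellus (autapomorphy; uninformative for grouping).
Only Meroellus and Ornitharia show the derived state 'present' for II, supporting them as a clade.
All ingroup taxa share the derived state 'present' for III; it defines the ingroup but does not resolve relationships within it.
IV: derived state 'absent' in Bryoites and Sclerana only — synapomorphy for {Bryoites, Sclerana}.
V (derived state 'present') is unique to Neoyx (autapomorphy; uninformative for grouping).
Only Bryoites, Meroellus, Ornitharia, and Sclerana show the derived state 'present' for VI, supporting them as a clade.
Most parsimonious ingroup topology: (Neoyx,((Meroellus,Ornitharia),(Bryoites,Sclerana))).
Sclerana and Bryoites form a cherry on this tree, so they are sister taxa.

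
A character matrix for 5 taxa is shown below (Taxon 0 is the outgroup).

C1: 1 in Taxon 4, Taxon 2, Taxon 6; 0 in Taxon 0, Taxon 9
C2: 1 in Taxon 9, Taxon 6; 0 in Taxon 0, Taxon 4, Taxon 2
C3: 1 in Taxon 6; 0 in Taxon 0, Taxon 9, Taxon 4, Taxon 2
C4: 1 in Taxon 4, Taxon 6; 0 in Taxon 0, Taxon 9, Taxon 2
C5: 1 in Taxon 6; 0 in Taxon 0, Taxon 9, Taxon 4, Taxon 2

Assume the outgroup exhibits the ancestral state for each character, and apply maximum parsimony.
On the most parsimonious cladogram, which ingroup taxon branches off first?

Taxon 9

The outgroup has state '0' for every character, so '1' is the derived state throughout.
Only Taxon 2, Taxon 4, and Taxon 6 show the derived state '1' for C1, supporting them as a clade.
C2 groups Taxon 6 and Taxon 9, which is incompatible with the clades supported by the remaining characters; treating it as convergent (homoplasy) costs fewer steps than any alternative tree.
C3 (derived state '1') is unique to Taxon 6 (autapomorphy; uninformative for grouping).
C4: derived state '1' in Taxon 4 and Taxon 6 only — synapomorphy for {Taxon 4, Taxon 6}.
C5: derived state '1' in Taxon 6 only — an autapomorphy, so it tells us nothing about relationships among taxa.
Most parsimonious ingroup topology: (Taxon 9,((Taxon 4,Taxon 6),Taxon 2)).
Taxon 9 is sister to the clade containing all other ingroup taxa, so it is the earliest-diverging (most basal) ingroup lineage.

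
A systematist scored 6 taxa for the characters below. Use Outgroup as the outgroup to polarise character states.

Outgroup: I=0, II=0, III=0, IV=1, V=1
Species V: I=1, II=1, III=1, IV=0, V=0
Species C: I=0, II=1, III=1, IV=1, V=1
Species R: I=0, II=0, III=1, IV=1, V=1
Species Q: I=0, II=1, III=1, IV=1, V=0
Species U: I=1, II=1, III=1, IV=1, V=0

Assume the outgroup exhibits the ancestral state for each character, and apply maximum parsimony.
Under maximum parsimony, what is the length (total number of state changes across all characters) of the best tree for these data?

Character polarity is set by the outgroup: the derived state is whichever differs from the outgroup's state, so for IV, V the derived state is '0', and for the remaining characters it is '1'.
Only Species U and Species V show the derived state '1' for I, supporting them as a clade.
II: derived state '1' in Species C, Species Q, Species U, and Species V only — synapomorphy for {Species C, Species Q, Species U, Species V}.
III (derived state '1') is shared by all ingroup taxa — unites the whole ingroup.
IV: derived state '0' in Species V only — an autapomorphy, so it tells us nothing about relationships among taxa.
Only Species Q, Species U, and Species V show the derived state '0' for V, supporting them as a clade.
Most parsimonious ingroup topology: ((((Species V,Species U),Species Q),Species C),Species R).
Changes per character on this tree: I: 1; II: 1; III: 1; IV: 1; V: 1.
Total = 5.

5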